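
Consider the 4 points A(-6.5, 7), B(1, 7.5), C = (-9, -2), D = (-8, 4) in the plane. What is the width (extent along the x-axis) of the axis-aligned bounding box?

max x = 1, min x = -9, so width = 10.

10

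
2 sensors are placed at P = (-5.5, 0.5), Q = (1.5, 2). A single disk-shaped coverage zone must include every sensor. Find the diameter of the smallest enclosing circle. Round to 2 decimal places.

7.16

The smallest circle enclosing two points has them as diameter endpoints.
Centre = midpoint = (-2, 1.25); r² = |PQ|²/4 = 51.25/4 = 12.8125.
Diameter = 2r = 2√(12.8125) ≈ 7.16.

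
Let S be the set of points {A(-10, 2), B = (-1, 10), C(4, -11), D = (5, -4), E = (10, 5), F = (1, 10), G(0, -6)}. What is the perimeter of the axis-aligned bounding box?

Width = max x − min x = 10 − (-10) = 20.
Height = max y − min y = 10 − (-11) = 21.
Perimeter = 2(20 + 21) = 82.

82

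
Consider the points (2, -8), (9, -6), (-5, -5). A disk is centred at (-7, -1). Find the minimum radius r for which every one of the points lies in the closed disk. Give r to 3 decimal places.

16.763

The required radius is the distance from (-7, -1) to the farthest point.
Squared distances: 130, 281, 20.
Maximum is 281, attained at (9, -6).
r = √281 ≈ 16.763.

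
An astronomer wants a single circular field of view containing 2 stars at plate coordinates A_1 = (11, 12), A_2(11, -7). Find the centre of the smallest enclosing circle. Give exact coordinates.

(11, 2.5)

The smallest circle enclosing two points has them as diameter endpoints.
Centre = midpoint = (11, 2.5); r² = |A_1A_2|²/4 = 361/4 = 90.25.
Centre = (11, 2.5).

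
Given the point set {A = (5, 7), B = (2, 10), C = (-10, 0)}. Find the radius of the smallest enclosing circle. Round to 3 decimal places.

Side lengths²: AB² = 18, AC² = 274, BC² = 244.
Since AC² = 274 ≥ 244 + 18 = 262, the angle opposite AC is not acute, so the smallest enclosing circle has AC as diameter.
Centre = midpoint of AC = (-2.5, 3.5), r² = 274/4 = 68.5.
r = √(68.5) ≈ 8.276.

8.276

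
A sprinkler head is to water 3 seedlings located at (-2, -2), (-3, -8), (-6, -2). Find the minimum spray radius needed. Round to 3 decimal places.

Call the three points A, B, C in the order given.
Side lengths²: AB² = 37, AC² = 16, BC² = 45.
Since BC² = 45 < 37 + 16 = 53, the triangle is acute, so the smallest enclosing circle is the circumcircle.
Circumcentre = (-4, -4.75), r² = 11.5625.
r = √(11.5625) ≈ 3.400.

3.400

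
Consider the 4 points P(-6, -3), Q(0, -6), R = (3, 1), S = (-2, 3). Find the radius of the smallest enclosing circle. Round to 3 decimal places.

A smallest enclosing disk is always determined by at most three of the input points on its boundary.
The minimum enclosing circle is determined by three boundary points: P, Q, R.
Their circumcentre is (-47/34, -43/34) with r² = 14065/578.
The farthest remaining point S is at distance² 10733/578 ≤ 14065/578.
r = √(14065/578) ≈ 4.933.

4.933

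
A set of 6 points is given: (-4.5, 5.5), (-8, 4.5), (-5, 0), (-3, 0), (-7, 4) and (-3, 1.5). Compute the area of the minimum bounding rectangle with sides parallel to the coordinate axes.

27.5

x ranges over [-8, -3], width 5.
y ranges over [0, 5.5], height 5.5.
Area = 5 × 5.5 = 27.5.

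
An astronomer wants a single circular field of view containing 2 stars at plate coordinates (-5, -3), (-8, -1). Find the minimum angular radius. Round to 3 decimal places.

The smallest circle enclosing two points has them as diameter endpoints.
Centre = midpoint = (-6.5, -2); r² = |(-5, -3)−(-8, -1)|²/4 = 13/4 = 3.25.
r = √(3.25) ≈ 1.803.

1.803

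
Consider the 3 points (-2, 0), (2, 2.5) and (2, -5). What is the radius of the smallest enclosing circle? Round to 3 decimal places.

3.775

Call the three points A, B, C in the order given.
Side lengths²: AB² = 22.25, AC² = 41, BC² = 56.25.
Since BC² = 56.25 < 41 + 22.25 = 63.25, the triangle is acute, so the smallest enclosing circle is the circumcircle.
Circumcentre = (1.5625, -1.25), r² = 14.25390625.
r = √(14.25390625) ≈ 3.775.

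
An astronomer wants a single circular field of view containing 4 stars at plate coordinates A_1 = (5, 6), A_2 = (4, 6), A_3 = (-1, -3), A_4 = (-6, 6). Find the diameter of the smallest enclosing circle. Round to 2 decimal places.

12.37

The minimum enclosing circle of a finite set is fixed by two of the points (as a diameter) or three (as a circumcircle).
The minimum enclosing circle is determined by three boundary points: A_1, A_3, A_4.
Their circumcentre is (-0.5, 19/6) with r² = 689/18.
The farthest remaining point A_2 is at distance² 509/18 ≤ 689/18.
Diameter = 2r = 2√(689/18) ≈ 12.37.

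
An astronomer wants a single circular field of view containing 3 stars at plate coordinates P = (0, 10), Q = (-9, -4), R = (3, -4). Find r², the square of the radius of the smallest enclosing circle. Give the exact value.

56785/784

Side lengths²: PQ² = 277, PR² = 205, QR² = 144.
Since PQ² = 277 < 205 + 144 = 349, the triangle is acute, so the smallest enclosing circle is the circumcircle.
Circumcentre = (-3, 57/28), r² = 56785/784.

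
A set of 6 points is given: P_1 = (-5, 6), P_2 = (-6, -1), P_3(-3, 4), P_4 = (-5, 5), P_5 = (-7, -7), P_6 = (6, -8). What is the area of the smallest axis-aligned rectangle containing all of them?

x ranges over [-7, 6], width 13.
y ranges over [-8, 6], height 14.
Area = 13 × 14 = 182.

182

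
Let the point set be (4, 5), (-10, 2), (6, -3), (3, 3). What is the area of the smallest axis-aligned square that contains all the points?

256

The bounding box has width 16 and height 8.
An axis-aligned square enclosing the set must have side ≥ max(width, height).
So the minimum side is max(16, 8) = 16.
Area = 16² = 256.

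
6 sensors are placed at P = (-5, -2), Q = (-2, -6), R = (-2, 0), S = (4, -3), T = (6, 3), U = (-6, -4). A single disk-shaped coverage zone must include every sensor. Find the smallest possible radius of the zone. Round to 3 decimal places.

6.946

The minimum enclosing circle of a finite set is fixed by two of the points (as a diameter) or three (as a circumcircle).
The farthest pair is T–U with squared distance 193. The circle on this segment as diameter has centre (0, -0.5) and r² = 193/4 = 48.25.
Check P: distance² to centre = 27.25 ≤ 48.25, so it lies inside.
All remaining points lie in this disk, and no smaller disk contains both endpoints, so this is the minimum enclosing circle.
r = √(48.25) ≈ 6.946.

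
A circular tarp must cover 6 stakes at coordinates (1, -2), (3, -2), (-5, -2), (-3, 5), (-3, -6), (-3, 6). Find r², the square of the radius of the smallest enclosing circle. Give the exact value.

325/9

A smallest enclosing disk is always determined by at most three of the input points on its boundary.
The minimum enclosing circle is determined by three boundary points: (3, -2), (-3, -6), (-3, 6).
Their circumcentre is (-8/3, 0) with r² = 325/9.
The farthest remaining point (-3, 5) is at distance² 226/9 ≤ 325/9.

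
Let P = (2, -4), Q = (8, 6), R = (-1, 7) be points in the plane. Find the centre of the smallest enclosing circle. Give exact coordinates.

(145/48, 2.1875)

Side lengths²: PQ² = 136, PR² = 130, QR² = 82.
Since PQ² = 136 < 130 + 82 = 212, the triangle is acute, so the smallest enclosing circle is the circumcircle.
Circumcentre = (145/48, 2.1875), r² = 45305/1152.
Centre = (145/48, 2.1875).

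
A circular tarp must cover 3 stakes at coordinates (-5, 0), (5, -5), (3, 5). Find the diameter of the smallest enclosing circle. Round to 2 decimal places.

Call the three points A, B, C in the order given.
Side lengths²: AB² = 125, AC² = 89, BC² = 104.
Since AB² = 125 < 104 + 89 = 193, the triangle is acute, so the smallest enclosing circle is the circumcircle.
Circumcentre = (17/18, -11/18), r² = 5785/162.
Diameter = 2r = 2√(5785/162) ≈ 11.95.

11.95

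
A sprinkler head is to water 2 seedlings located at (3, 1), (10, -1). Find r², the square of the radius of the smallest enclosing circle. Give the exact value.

13.25

The smallest circle enclosing two points has them as diameter endpoints.
Centre = midpoint = (6.5, 0); r² = |(3, 1)−(10, -1)|²/4 = 53/4 = 13.25.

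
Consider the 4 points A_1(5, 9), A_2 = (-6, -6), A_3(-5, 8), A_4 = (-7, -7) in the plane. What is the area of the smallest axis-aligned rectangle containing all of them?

192

x ranges over [-7, 5], width 12.
y ranges over [-7, 9], height 16.
Area = 12 × 16 = 192.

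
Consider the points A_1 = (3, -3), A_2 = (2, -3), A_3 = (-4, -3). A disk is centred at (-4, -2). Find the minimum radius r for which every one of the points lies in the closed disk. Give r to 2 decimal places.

7.07

The required radius is the distance from (-4, -2) to the farthest point.
Squared distances: 50, 37, 1.
Maximum is 50, attained at A_1.
r = √50 ≈ 7.07.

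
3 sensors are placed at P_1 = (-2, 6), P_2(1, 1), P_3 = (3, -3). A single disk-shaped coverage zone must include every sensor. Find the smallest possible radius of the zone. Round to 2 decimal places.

Side lengths²: P_1P_2² = 34, P_1P_3² = 106, P_2P_3² = 20.
Since P_1P_3² = 106 ≥ 34 + 20 = 54, the angle opposite P_1P_3 is not acute, so the smallest enclosing circle has P_1P_3 as diameter.
Centre = midpoint of P_1P_3 = (0.5, 1.5), r² = 106/4 = 26.5.
r = √(26.5) ≈ 5.15.

5.15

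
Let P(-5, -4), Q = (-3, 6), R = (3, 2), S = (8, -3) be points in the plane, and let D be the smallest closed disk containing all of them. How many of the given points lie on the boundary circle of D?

A smallest enclosing disk is always determined by at most three of the input points on its boundary.
The minimum enclosing circle is determined by three boundary points: P, Q, S.
Their circumcentre is (1.234375, -0.046875) with r² = 54.4946289062.
The farthest remaining point R is at distance² 7.3071289062 ≤ 54.4946289062.
The points at distance exactly r from the centre are P, Q, S — 3 points.

3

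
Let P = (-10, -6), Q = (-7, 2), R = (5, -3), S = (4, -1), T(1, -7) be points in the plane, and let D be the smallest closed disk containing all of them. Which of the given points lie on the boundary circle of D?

P, Q, R

The minimum enclosing circle is determined by three boundary points: P, Q, R.
Their circumcentre is (-189/74, -313/74) with r² = 160381/2738.
The farthest remaining point S is at distance² 146173/2738 ≤ 160381/2738.
The points at distance exactly r from the centre are P, Q, R — 3 points.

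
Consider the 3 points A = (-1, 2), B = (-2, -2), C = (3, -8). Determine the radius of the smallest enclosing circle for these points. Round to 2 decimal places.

5.39

Side lengths²: AB² = 17, AC² = 116, BC² = 61.
Since AC² = 116 ≥ 61 + 17 = 78, the angle opposite AC is not acute, so the smallest enclosing circle has AC as diameter.
Centre = midpoint of AC = (1, -3), r² = 116/4 = 29.
r = √29 ≈ 5.39.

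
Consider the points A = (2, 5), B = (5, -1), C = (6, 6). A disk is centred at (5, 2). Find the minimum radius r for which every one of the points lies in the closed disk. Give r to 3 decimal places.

4.243

The required radius is the distance from (5, 2) to the farthest point.
Squared distances: 18, 9, 17.
Maximum is 18, attained at A.
r = √18 ≈ 4.243.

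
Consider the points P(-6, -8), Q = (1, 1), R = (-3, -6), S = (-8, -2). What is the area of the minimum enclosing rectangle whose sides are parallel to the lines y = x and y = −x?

72

In coordinates u = x + y, v = x − y the rectangle is axis-aligned; the map (x,y)→(u,v) scales areas by 2.
u-values: -14, 2, -9, -10; range = 2 − (-14) = 16.
v-values: 2, 0, 3, -6; range = 3 − (-6) = 9.
Area = (16 × 9) / 2 = 72.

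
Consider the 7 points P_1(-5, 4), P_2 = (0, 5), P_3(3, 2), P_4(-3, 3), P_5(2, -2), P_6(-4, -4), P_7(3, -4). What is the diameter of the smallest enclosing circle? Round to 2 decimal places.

The minimum enclosing circle of a finite set is fixed by two of the points (as a diameter) or three (as a circumcircle).
The farthest pair is P_1–P_7 with squared distance 128. The circle on this segment as diameter has centre (-1, 0) and r² = 128/4 = 32.
Check P_2: distance² to centre = 26 ≤ 32, so it lies inside.
All remaining points lie in this disk, and no smaller disk contains both endpoints, so this is the minimum enclosing circle.
Diameter = 2r = 2√32 ≈ 11.31.

11.31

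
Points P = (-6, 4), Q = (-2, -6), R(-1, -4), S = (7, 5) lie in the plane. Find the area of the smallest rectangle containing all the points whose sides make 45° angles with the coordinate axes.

In coordinates u = x + y, v = x − y the rectangle is axis-aligned; the map (x,y)→(u,v) scales areas by 2.
u-values: -2, -8, -5, 12; range = 12 − (-8) = 20.
v-values: -10, 4, 3, 2; range = 4 − (-10) = 14.
Area = (20 × 14) / 2 = 140.

140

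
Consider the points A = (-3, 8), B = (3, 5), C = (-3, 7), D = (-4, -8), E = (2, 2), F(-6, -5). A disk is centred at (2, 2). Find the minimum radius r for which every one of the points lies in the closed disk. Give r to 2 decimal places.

11.66

The required radius is the distance from (2, 2) to the farthest point.
Squared distances: 61, 10, 50, 136, 0, 113.
Maximum is 136, attained at D.
r = √136 ≈ 11.66.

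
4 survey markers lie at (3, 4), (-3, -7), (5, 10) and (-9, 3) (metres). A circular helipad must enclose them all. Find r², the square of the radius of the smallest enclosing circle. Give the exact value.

30005/338

A smallest enclosing disk is always determined by at most three of the input points on its boundary.
The minimum enclosing circle is determined by three boundary points: (-3, -7), (5, 10), (-9, 3).
Their circumcentre is (9/26, 47/26) with r² = 30005/338.
The farthest remaining point (3, 4) is at distance² 4005/338 ≤ 30005/338.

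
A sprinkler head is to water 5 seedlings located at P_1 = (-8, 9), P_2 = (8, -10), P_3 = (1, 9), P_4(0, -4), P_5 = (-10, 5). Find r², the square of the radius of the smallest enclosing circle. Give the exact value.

154.25

By Welzl's lemma the MEC is supported by two points (diametrically opposite) or three points (on a circumcircle).
The farthest pair is P_1–P_2 with squared distance 617. The circle on this segment as diameter has centre (0, -0.5) and r² = 617/4 = 154.25.
Check P_3: distance² to centre = 91.25 ≤ 154.25, so it lies inside.
All remaining points lie in this disk, and no smaller disk contains both endpoints, so this is the minimum enclosing circle.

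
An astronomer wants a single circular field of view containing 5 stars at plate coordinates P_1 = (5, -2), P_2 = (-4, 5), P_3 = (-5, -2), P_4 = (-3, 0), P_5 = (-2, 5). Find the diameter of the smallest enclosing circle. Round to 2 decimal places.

A smallest enclosing disk is always determined by at most three of the input points on its boundary.
The minimum enclosing circle is determined by three boundary points: P_1, P_2, P_3.
Their circumcentre is (0, 6/7) with r² = 1625/49.
The farthest remaining point P_5 is at distance² 1037/49 ≤ 1625/49.
Diameter = 2r = 2√(1625/49) ≈ 11.52.

11.52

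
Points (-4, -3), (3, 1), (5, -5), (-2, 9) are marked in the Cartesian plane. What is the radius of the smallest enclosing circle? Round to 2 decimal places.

By Welzl's lemma the MEC is supported by two points (diametrically opposite) or three points (on a circumcircle).
The farthest pair is (5, -5)–(-2, 9) with squared distance 245. The circle on this segment as diameter has centre (1.5, 2) and r² = 245/4 = 61.25.
Check (-4, -3): distance² to centre = 55.25 ≤ 61.25, so it lies inside.
All remaining points lie in this disk, and no smaller disk contains both endpoints, so this is the minimum enclosing circle.
r = √(61.25) ≈ 7.83.

7.83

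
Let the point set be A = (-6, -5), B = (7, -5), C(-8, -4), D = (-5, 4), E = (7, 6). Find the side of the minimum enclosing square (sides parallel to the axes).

15

The bounding box has width 15 and height 11.
An axis-aligned square enclosing the set must have side ≥ max(width, height).
So the minimum side is max(15, 11) = 15.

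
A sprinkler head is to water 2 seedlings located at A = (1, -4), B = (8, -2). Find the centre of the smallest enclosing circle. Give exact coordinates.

(4.5, -3)

The smallest circle enclosing two points has them as diameter endpoints.
Centre = midpoint = (4.5, -3); r² = |AB|²/4 = 53/4 = 13.25.
Centre = (4.5, -3).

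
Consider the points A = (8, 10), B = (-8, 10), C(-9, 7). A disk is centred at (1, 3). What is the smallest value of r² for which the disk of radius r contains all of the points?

The required radius is the distance from (1, 3) to the farthest point.
Squared distances: 98, 130, 116.
Maximum is 130, attained at B.

130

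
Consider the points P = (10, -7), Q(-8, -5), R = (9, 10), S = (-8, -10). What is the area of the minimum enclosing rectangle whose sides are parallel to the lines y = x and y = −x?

In coordinates u = x + y, v = x − y the rectangle is axis-aligned; the map (x,y)→(u,v) scales areas by 2.
u-values: 3, -13, 19, -18; range = 19 − (-18) = 37.
v-values: 17, -3, -1, 2; range = 17 − (-3) = 20.
Area = (37 × 20) / 2 = 370.

370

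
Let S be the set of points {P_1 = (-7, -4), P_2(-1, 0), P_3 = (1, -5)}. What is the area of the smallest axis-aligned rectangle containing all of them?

40

x ranges over [-7, 1], width 8.
y ranges over [-5, 0], height 5.
Area = 8 × 5 = 40.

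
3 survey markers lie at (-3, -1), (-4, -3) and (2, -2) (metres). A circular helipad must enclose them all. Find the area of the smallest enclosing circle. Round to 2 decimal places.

Call the three points A, B, C in the order given.
Side lengths²: AB² = 5, AC² = 26, BC² = 37.
Since BC² = 37 ≥ 26 + 5 = 31, the angle opposite BC is not acute, so the smallest enclosing circle has BC as diameter.
Centre = midpoint of BC = (-1, -2.5), r² = 37/4 = 9.25.
Area = π·r² = π·9.25 ≈ 29.06.

29.06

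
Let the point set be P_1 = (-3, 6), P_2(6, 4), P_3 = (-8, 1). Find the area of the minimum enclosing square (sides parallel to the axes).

The bounding box has width 14 and height 5.
An axis-aligned square enclosing the set must have side ≥ max(width, height).
So the minimum side is max(14, 5) = 14.
Area = 14² = 196.

196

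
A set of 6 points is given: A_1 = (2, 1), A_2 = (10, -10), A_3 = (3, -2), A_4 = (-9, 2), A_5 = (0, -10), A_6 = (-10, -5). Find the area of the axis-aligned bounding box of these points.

240

x ranges over [-10, 10], width 20.
y ranges over [-10, 2], height 12.
Area = 20 × 12 = 240.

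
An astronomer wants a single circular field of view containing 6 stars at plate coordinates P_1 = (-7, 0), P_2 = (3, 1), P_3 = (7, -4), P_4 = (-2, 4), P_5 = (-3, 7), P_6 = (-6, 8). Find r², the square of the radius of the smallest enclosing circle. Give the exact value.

By Welzl's lemma the MEC is supported by two points (diametrically opposite) or three points (on a circumcircle).
The farthest pair is P_3–P_6 with squared distance 313. The circle on this segment as diameter has centre (0.5, 2) and r² = 313/4 = 78.25.
Check P_1: distance² to centre = 60.25 ≤ 78.25, so it lies inside.
All remaining points lie in this disk, and no smaller disk contains both endpoints, so this is the minimum enclosing circle.

78.25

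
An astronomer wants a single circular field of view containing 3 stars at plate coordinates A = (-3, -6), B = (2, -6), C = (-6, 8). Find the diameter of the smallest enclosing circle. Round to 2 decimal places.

16.12

Side lengths²: AB² = 25, AC² = 205, BC² = 260.
Since BC² = 260 ≥ 205 + 25 = 230, the angle opposite BC is not acute, so the smallest enclosing circle has BC as diameter.
Centre = midpoint of BC = (-2, 1), r² = 260/4 = 65.
Diameter = 2r = 2√65 ≈ 16.12.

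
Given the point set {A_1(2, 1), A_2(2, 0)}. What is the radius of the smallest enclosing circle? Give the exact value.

The smallest circle enclosing two points has them as diameter endpoints.
Centre = midpoint = (2, 0.5); r² = |A_1A_2|²/4 = 1/4 = 0.25.
r = √(0.25) = 0.5.

0.5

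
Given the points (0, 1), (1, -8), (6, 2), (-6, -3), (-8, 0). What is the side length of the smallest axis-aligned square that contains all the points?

14

The bounding box has width 14 and height 10.
An axis-aligned square enclosing the set must have side ≥ max(width, height).
So the minimum side is max(14, 10) = 14.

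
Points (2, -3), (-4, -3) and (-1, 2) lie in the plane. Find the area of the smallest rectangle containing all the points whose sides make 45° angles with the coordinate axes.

In coordinates u = x + y, v = x − y the rectangle is axis-aligned; the map (x,y)→(u,v) scales areas by 2.
u-values: -1, -7, 1; range = 1 − (-7) = 8.
v-values: 5, -1, -3; range = 5 − (-3) = 8.
Area = (8 × 8) / 2 = 32.

32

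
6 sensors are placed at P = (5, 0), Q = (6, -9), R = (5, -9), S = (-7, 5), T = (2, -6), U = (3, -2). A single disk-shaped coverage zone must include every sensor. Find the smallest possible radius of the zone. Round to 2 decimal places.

9.55

The farthest pair is Q–S with squared distance 365. The circle on this segment as diameter has centre (-0.5, -2) and r² = 365/4 = 91.25.
Check P: distance² to centre = 34.25 ≤ 91.25, so it lies inside.
All remaining points lie in this disk, and no smaller disk contains both endpoints, so this is the minimum enclosing circle.
r = √(91.25) ≈ 9.55.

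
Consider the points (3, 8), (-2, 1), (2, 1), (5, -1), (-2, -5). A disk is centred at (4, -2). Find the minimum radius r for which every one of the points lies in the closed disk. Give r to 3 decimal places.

The required radius is the distance from (4, -2) to the farthest point.
Squared distances: 101, 45, 13, 2, 45.
Maximum is 101, attained at (3, 8).
r = √101 ≈ 10.050.

10.050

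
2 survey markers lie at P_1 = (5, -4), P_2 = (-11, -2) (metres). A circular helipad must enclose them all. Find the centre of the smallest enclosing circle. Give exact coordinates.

The smallest circle enclosing two points has them as diameter endpoints.
Centre = midpoint = (-3, -3); r² = |P_1P_2|²/4 = 260/4 = 65.
Centre = (-3, -3).

(-3, -3)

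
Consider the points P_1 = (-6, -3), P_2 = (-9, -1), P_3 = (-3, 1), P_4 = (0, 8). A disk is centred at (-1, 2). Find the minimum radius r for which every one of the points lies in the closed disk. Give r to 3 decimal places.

The required radius is the distance from (-1, 2) to the farthest point.
Squared distances: 50, 73, 5, 37.
Maximum is 73, attained at P_2.
r = √73 ≈ 8.544.

8.544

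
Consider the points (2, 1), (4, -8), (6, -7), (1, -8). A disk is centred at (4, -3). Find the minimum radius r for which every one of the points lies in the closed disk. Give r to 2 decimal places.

5.83

The required radius is the distance from (4, -3) to the farthest point.
Squared distances: 20, 25, 20, 34.
Maximum is 34, attained at (1, -8).
r = √34 ≈ 5.83.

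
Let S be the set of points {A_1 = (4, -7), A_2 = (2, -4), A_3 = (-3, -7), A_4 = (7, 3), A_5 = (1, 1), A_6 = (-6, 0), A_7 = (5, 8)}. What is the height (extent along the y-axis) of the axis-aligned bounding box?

15

max y = 8, min y = -7, so height = 15.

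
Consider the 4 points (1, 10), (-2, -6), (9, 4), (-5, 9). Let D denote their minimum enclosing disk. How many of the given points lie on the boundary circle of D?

3

The minimum enclosing circle is determined by three boundary points: (-2, -6), (9, 4), (-5, 9).
Their circumcentre is (0.5, 2.3) with r² = 75.14.
The farthest remaining point (1, 10) is at distance² 59.54 ≤ 75.14.
The points at distance exactly r from the centre are (-2, -6), (9, 4), (-5, 9) — 3 points.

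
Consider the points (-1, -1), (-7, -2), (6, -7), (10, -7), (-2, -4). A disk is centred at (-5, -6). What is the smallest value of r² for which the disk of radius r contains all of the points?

The required radius is the distance from (-5, -6) to the farthest point.
Squared distances: 41, 20, 122, 226, 13.
Maximum is 226, attained at (10, -7).

226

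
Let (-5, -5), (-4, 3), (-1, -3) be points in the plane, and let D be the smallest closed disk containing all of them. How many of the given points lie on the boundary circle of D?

3

Call the three points A, B, C in the order given.
Side lengths²: AB² = 65, AC² = 20, BC² = 45.
Since AB² = 65 ≥ 45 + 20 = 65, the angle opposite AB is not acute, so the smallest enclosing circle has AB as diameter.
Centre = midpoint of AB = (-4.5, -1), r² = 65/4 = 16.25.
The points at distance exactly r from the centre are (-5, -5), (-4, 3), (-1, -3) — 3 points.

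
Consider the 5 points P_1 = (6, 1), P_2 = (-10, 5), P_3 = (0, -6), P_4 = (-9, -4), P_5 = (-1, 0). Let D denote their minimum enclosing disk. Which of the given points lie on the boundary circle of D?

A smallest enclosing disk is always determined by at most three of the input points on its boundary.
The minimum enclosing circle is determined by three boundary points: P_1, P_2, P_4.
Their circumcentre is (-17/7, 9/7) with r² = 3485/49.
The farthest remaining point P_3 is at distance² 2890/49 ≤ 3485/49.
The points at distance exactly r from the centre are P_1, P_2, P_4 — 3 points.

P_1, P_2, P_4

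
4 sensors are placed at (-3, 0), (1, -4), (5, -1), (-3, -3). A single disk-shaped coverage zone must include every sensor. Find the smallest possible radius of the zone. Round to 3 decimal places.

4.155

The minimum enclosing circle of a finite set is fixed by two of the points (as a diameter) or three (as a circumcircle).
The minimum enclosing circle is determined by three boundary points: (-3, 0), (5, -1), (-3, -3).
Their circumcentre is (0.875, -1.5) with r² = 17.265625.
The farthest remaining point (1, -4) is at distance² 6.265625 ≤ 17.265625.
r = √(17.265625) ≈ 4.155.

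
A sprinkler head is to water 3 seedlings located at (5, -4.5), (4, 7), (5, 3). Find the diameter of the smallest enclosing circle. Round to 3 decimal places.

Call the three points A, B, C in the order given.
Side lengths²: AB² = 133.25, AC² = 56.25, BC² = 17.
Since AB² = 133.25 ≥ 56.25 + 17 = 73.25, the angle opposite AB is not acute, so the smallest enclosing circle has AB as diameter.
Centre = midpoint of AB = (4.5, 1.25), r² = 133.25/4 = 33.3125.
Diameter = 2r = 2√(33.3125) ≈ 11.543.

11.543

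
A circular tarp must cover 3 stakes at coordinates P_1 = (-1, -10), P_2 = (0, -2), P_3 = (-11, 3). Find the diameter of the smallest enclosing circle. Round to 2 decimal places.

Side lengths²: P_1P_2² = 65, P_1P_3² = 269, P_2P_3² = 146.
Since P_1P_3² = 269 ≥ 146 + 65 = 211, the angle opposite P_1P_3 is not acute, so the smallest enclosing circle has P_1P_3 as diameter.
Centre = midpoint of P_1P_3 = (-6, -3.5), r² = 269/4 = 67.25.
Diameter = 2r = 2√(67.25) ≈ 16.40.

16.40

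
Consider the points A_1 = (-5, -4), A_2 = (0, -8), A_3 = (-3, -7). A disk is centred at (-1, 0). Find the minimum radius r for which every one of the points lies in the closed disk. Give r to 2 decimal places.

8.06

The required radius is the distance from (-1, 0) to the farthest point.
Squared distances: 32, 65, 53.
Maximum is 65, attained at A_2.
r = √65 ≈ 8.06.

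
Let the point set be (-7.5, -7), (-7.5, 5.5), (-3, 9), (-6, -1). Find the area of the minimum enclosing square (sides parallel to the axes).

256

The bounding box has width 4.5 and height 16.
An axis-aligned square enclosing the set must have side ≥ max(width, height).
So the minimum side is max(4.5, 16) = 16.
Area = 16² = 256.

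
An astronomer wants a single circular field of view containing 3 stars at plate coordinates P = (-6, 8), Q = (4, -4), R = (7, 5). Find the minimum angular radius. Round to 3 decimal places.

7.846

Side lengths²: PQ² = 244, PR² = 178, QR² = 90.
Since PQ² = 244 < 178 + 90 = 268, the triangle is acute, so the smallest enclosing circle is the circumcircle.
Circumcentre = (-3/7, 52/21), r² = 27145/441.
r = √(27145/441) ≈ 7.846.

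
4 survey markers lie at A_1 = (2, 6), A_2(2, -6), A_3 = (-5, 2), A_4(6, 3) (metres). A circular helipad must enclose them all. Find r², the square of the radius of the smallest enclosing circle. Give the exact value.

7345/196

A smallest enclosing disk is always determined by at most three of the input points on its boundary.
The minimum enclosing circle is determined by three boundary points: A_1, A_2, A_3.
Their circumcentre is (11/14, 0) with r² = 7345/196.
The farthest remaining point A_4 is at distance² 7093/196 ≤ 7345/196.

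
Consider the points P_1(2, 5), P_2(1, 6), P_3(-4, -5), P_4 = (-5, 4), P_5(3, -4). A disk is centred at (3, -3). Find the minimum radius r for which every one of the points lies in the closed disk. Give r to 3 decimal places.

The required radius is the distance from (3, -3) to the farthest point.
Squared distances: 65, 85, 53, 113, 1.
Maximum is 113, attained at P_4.
r = √113 ≈ 10.630.

10.630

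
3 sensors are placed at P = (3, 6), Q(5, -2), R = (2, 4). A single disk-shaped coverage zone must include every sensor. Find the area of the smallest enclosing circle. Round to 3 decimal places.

53.407

Side lengths²: PQ² = 68, PR² = 5, QR² = 45.
Since PQ² = 68 ≥ 45 + 5 = 50, the angle opposite PQ is not acute, so the smallest enclosing circle has PQ as diameter.
Centre = midpoint of PQ = (4, 2), r² = 68/4 = 17.
Area = π·r² = π·17 ≈ 53.407.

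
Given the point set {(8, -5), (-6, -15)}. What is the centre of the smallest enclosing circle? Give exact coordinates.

(1, -10)

The smallest circle enclosing two points has them as diameter endpoints.
Centre = midpoint = (1, -10); r² = |(8, -5)−(-6, -15)|²/4 = 296/4 = 74.
Centre = (1, -10).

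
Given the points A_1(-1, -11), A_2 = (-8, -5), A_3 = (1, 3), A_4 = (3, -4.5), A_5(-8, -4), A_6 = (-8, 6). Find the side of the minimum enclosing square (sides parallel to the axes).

The bounding box has width 11 and height 17.
An axis-aligned square enclosing the set must have side ≥ max(width, height).
So the minimum side is max(11, 17) = 17.

17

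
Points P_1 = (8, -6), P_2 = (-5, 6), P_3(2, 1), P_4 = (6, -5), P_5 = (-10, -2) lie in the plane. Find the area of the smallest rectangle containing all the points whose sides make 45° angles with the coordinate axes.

187.5

In coordinates u = x + y, v = x − y the rectangle is axis-aligned; the map (x,y)→(u,v) scales areas by 2.
u-values: 2, 1, 3, 1, -12; range = 3 − (-12) = 15.
v-values: 14, -11, 1, 11, -8; range = 14 − (-11) = 25.
Area = (15 × 25) / 2 = 187.5.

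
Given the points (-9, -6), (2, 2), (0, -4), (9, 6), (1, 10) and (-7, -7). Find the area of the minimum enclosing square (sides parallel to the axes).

324

The bounding box has width 18 and height 17.
An axis-aligned square enclosing the set must have side ≥ max(width, height).
So the minimum side is max(18, 17) = 18.
Area = 18² = 324.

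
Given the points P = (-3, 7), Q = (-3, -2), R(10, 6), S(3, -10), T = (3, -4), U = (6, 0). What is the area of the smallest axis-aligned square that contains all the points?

289

The bounding box has width 13 and height 17.
An axis-aligned square enclosing the set must have side ≥ max(width, height).
So the minimum side is max(13, 17) = 17.
Area = 17² = 289.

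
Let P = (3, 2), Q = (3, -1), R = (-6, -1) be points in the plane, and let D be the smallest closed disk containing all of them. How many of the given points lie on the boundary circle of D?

3

Side lengths²: PQ² = 9, PR² = 90, QR² = 81.
Since PR² = 90 ≥ 81 + 9 = 90, the angle opposite PR is not acute, so the smallest enclosing circle has PR as diameter.
Centre = midpoint of PR = (-1.5, 0.5), r² = 90/4 = 22.5.
The points at distance exactly r from the centre are P, Q, R — 3 points.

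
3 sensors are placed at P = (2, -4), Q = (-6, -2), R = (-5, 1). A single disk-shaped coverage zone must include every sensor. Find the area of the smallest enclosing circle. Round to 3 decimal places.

Side lengths²: PQ² = 68, PR² = 74, QR² = 10.
Since PR² = 74 < 68 + 10 = 78, the triangle is acute, so the smallest enclosing circle is the circumcircle.
Circumcentre = (-22/13, -23/13), r² = 3145/169.
Area = π·r² = π·3145/169 ≈ 58.463.

58.463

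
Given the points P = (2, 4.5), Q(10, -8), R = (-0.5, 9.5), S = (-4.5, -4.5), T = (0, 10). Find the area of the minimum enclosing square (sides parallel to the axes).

324

The bounding box has width 14.5 and height 18.
An axis-aligned square enclosing the set must have side ≥ max(width, height).
So the minimum side is max(14.5, 18) = 18.
Area = 18² = 324.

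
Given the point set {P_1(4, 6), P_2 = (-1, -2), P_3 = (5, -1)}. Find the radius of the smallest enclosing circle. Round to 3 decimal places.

Side lengths²: P_1P_2² = 89, P_1P_3² = 50, P_2P_3² = 37.
Since P_1P_2² = 89 ≥ 50 + 37 = 87, the angle opposite P_1P_2 is not acute, so the smallest enclosing circle has P_1P_2 as diameter.
Centre = midpoint of P_1P_2 = (1.5, 2), r² = 89/4 = 22.25.
r = √(22.25) ≈ 4.717.

4.717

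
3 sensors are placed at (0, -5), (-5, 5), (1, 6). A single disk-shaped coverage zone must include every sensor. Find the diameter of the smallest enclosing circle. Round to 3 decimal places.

Call the three points A, B, C in the order given.
Side lengths²: AB² = 125, AC² = 122, BC² = 37.
Since AB² = 125 < 122 + 37 = 159, the triangle is acute, so the smallest enclosing circle is the circumcircle.
Circumcentre = (-31/26, 17/26), r² = 11285/338.
Diameter = 2r = 2√(11285/338) ≈ 11.556.

11.556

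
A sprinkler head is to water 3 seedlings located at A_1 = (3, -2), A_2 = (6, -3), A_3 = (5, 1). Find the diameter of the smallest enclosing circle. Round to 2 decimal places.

Side lengths²: A_1A_2² = 10, A_1A_3² = 13, A_2A_3² = 17.
Since A_2A_3² = 17 < 13 + 10 = 23, the triangle is acute, so the smallest enclosing circle is the circumcircle.
Circumcentre = (109/22, -25/22), r² = 1105/242.
Diameter = 2r = 2√(1105/242) ≈ 4.27.

4.27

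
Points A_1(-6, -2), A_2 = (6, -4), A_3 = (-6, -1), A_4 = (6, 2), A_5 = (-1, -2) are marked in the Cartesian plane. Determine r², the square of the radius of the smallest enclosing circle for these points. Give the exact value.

370/9

The minimum enclosing circle is determined by three boundary points: A_1, A_2, A_4.
Their circumcentre is (1/3, -1) with r² = 370/9.
The farthest remaining point A_3 is at distance² 361/9 ≤ 370/9.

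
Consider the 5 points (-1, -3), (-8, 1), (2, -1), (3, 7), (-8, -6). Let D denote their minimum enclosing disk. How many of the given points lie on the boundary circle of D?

2

The farthest pair is (3, 7)–(-8, -6) with squared distance 290. The circle on this segment as diameter has centre (-2.5, 0.5) and r² = 290/4 = 72.5.
Check (-1, -3): distance² to centre = 14.5 ≤ 72.5, so it lies inside.
All remaining points lie in this disk, and no smaller disk contains both endpoints, so this is the minimum enclosing circle.
The points at distance exactly r from the centre are (3, 7), (-8, -6) — 2 points.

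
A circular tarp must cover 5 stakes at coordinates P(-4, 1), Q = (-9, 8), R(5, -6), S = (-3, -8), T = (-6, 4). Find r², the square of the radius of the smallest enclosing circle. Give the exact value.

A smallest enclosing disk is always determined by at most three of the input points on its boundary.
The farthest pair is Q–R with squared distance 392. The circle on this segment as diameter has centre (-2, 1) and r² = 392/4 = 98.
Check P: distance² to centre = 4 ≤ 98, so it lies inside.
All remaining points lie in this disk, and no smaller disk contains both endpoints, so this is the minimum enclosing circle.

98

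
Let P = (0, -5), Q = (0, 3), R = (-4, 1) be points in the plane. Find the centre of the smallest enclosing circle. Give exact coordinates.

Side lengths²: PQ² = 64, PR² = 52, QR² = 20.
Since PQ² = 64 < 52 + 20 = 72, the triangle is acute, so the smallest enclosing circle is the circumcircle.
Circumcentre = (-0.5, -1), r² = 16.25.
Centre = (-0.5, -1).

(-0.5, -1)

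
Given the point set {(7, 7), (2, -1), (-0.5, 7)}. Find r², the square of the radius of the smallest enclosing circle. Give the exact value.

24.4228515625

Call the three points A, B, C in the order given.
Side lengths²: AB² = 89, AC² = 56.25, BC² = 70.25.
Since AB² = 89 < 70.25 + 56.25 = 126.5, the triangle is acute, so the smallest enclosing circle is the circumcircle.
Circumcentre = (3.25, 3.78125), r² = 24.4228515625.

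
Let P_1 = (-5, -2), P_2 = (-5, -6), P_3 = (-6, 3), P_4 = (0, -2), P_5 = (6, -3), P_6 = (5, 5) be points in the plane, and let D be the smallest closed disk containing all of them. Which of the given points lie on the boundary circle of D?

P_2, P_6

A smallest enclosing disk is always determined by at most three of the input points on its boundary.
The farthest pair is P_2–P_6 with squared distance 221. The circle on this segment as diameter has centre (0, -0.5) and r² = 221/4 = 55.25.
Check P_1: distance² to centre = 27.25 ≤ 55.25, so it lies inside.
All remaining points lie in this disk, and no smaller disk contains both endpoints, so this is the minimum enclosing circle.
The points at distance exactly r from the centre are P_2, P_6 — 2 points.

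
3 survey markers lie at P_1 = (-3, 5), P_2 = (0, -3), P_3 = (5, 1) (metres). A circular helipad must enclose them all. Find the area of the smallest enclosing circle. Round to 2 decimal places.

Side lengths²: P_1P_2² = 73, P_1P_3² = 80, P_2P_3² = 41.
Since P_1P_3² = 80 < 73 + 41 = 114, the triangle is acute, so the smallest enclosing circle is the circumcircle.
Circumcentre = (9/26, 22/13), r² = 14965/676.
Area = π·r² = π·14965/676 ≈ 69.55.

69.55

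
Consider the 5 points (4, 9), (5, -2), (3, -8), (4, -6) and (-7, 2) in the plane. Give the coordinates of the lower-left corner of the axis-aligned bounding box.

(-7, -8)

x-range [-7, 5], y-range [-8, 9].
The lower-left corner is (-7, -8).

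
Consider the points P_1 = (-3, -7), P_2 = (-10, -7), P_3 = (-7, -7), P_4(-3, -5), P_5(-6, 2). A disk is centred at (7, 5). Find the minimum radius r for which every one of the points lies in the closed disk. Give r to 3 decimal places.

20.809

The required radius is the distance from (7, 5) to the farthest point.
Squared distances: 244, 433, 340, 200, 178.
Maximum is 433, attained at P_2.
r = √433 ≈ 20.809.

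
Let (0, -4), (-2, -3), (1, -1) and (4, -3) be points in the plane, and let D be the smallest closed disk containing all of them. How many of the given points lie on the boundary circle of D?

The minimum enclosing circle of a finite set is fixed by two of the points (as a diameter) or three (as a circumcircle).
The farthest pair is (-2, -3)–(4, -3) with squared distance 36. The circle on this segment as diameter has centre (1, -3) and r² = 36/4 = 9.
Check (0, -4): distance² to centre = 2 ≤ 9, so it lies inside.
All remaining points lie in this disk, and no smaller disk contains both endpoints, so this is the minimum enclosing circle.
The points at distance exactly r from the centre are (-2, -3), (4, -3) — 2 points.

2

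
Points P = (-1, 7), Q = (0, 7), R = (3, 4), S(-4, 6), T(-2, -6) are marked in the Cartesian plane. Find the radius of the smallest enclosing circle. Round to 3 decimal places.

6.576

The minimum enclosing circle of a finite set is fixed by two of the points (as a diameter) or three (as a circumcircle).
The farthest pair is Q–T with squared distance 173. The circle on this segment as diameter has centre (-1, 0.5) and r² = 173/4 = 43.25.
Check P: distance² to centre = 42.25 ≤ 43.25, so it lies inside.
All remaining points lie in this disk, and no smaller disk contains both endpoints, so this is the minimum enclosing circle.
r = √(43.25) ≈ 6.576.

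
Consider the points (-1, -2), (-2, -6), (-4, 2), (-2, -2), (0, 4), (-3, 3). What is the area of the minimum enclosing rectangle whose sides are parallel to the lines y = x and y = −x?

In coordinates u = x + y, v = x − y the rectangle is axis-aligned; the map (x,y)→(u,v) scales areas by 2.
u-values: -3, -8, -2, -4, 4, 0; range = 4 − (-8) = 12.
v-values: 1, 4, -6, 0, -4, -6; range = 4 − (-6) = 10.
Area = (12 × 10) / 2 = 60.

60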